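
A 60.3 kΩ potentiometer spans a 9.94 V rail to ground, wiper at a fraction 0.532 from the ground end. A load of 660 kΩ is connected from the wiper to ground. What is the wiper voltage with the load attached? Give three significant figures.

V ≈ 5.17 V

The wiper splits the pot into (1−α)R = 28.22 kΩ above and αR = 32.08 kΩ below.
Lower section ‖ load = 30.59 kΩ.
V_wiper = 9.94 × 30.59/(28.22 + 30.59) = 5.17 V.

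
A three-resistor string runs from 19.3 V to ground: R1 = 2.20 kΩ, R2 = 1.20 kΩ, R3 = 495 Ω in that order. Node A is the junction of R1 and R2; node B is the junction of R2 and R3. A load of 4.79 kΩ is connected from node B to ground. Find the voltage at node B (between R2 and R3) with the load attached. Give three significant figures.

At node B, R3 is in parallel with the load: R3‖R_L = 448.6 Ω.
Below node A the resistance is R2 + (R3‖R_L) = 1649 Ω, so V_A = 19.3 × 1649/3849 = 8.268 V.
Then V_B = V_A × (R3‖R_L)/(R2 + R3‖R_L) = 8.268 × 448.6/1649 = 2.25 V.

V ≈ 2.25 V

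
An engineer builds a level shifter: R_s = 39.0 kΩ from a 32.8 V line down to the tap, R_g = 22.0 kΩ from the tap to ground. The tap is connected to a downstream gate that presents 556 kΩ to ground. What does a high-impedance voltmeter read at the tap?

V_out ≈ 11.5 V

The load sits in parallel with R_g: R_g‖R_L = (22.0 × 556) / (22.0 + 556) = 21.16 kΩ.
V_out = 32.8 × 21.16 / (39.0 + 21.16) = 32.8 × 21.16/60.16 = 11.5 V.
(Unloaded it would have been 11.8 V.)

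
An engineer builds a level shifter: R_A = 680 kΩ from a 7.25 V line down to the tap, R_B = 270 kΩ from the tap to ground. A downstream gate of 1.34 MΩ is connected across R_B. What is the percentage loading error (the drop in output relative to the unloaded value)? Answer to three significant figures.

12.6 %

The divider's output (Thévenin) resistance is R_A‖R_B = 193.3 kΩ.
Fractional drop under load = R_th/(R_th + R_L) = 193.3 / (193.3 + 1340) = 0.1260.
So the output falls by 12.6 %.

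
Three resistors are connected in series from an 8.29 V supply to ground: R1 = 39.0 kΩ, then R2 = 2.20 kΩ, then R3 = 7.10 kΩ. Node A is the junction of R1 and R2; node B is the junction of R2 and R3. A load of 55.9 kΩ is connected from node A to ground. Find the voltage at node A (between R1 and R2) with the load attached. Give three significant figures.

V ≈ 1.41 V

Below node A the series string R2+R3 = 9.300 kΩ sits in parallel with the 55.9 kΩ load: 7.973 kΩ.
V_A = 8.29 × 7.973/(39.0 + 7.973) = 1.41 V.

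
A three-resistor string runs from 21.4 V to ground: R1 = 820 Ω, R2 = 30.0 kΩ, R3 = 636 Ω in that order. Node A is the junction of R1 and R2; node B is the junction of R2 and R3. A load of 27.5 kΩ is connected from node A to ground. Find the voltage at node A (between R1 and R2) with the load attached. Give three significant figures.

V ≈ 20.3 V

Below node A the series string R2+R3 = 30640 Ω sits in parallel with the 27500 Ω load: 14490 Ω.
V_A = 21.4 × 14490/(820 + 14490) = 20.3 V.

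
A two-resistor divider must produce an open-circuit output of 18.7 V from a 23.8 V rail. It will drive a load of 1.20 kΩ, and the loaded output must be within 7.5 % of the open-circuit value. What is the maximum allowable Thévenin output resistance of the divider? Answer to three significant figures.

R_th ≤ 97.3 Ω

Loading drop = R_th/(R_th + R_L) ≤ 0.0750, so R_th ≤ R_L · ε/(1−ε) = 1.20 kΩ × 0.0750/0.9250 = 97.3 Ω.
(Any R1, R2 with R2/(R1+R2) = 0.786 and R1‖R2 ≤ 97.3 Ω will meet the spec.)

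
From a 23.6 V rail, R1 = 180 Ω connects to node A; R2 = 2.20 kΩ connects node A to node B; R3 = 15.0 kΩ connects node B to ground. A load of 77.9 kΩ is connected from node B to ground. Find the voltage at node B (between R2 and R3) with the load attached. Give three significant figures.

At node B, R3 is in parallel with the load: R3‖R_L = 12580 Ω.
Below node A the resistance is R2 + (R3‖R_L) = 14780 Ω, so V_A = 23.6 × 14780/14960 = 23.32 V.
Then V_B = V_A × (R3‖R_L)/(R2 + R3‖R_L) = 23.32 × 12580/14780 = 19.8 V.

V ≈ 19.8 V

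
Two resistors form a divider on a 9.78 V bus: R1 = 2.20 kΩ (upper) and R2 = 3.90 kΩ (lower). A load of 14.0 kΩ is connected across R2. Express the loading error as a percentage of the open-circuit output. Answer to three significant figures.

The divider's output (Thévenin) resistance is R1‖R2 = 1.407 kΩ.
Fractional drop under load = R_th/(R_th + R_L) = 1.407 / (1.407 + 14.0) = 0.09130.
So the output falls by 9.13 %.

9.13 %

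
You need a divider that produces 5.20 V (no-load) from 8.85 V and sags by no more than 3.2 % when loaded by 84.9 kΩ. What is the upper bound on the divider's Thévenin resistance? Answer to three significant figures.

Loading drop = R_th/(R_th + R_L) ≤ 0.0320, so R_th ≤ R_L · ε/(1−ε) = 84.9 kΩ × 0.0320/0.9680 = 2.81 kΩ.
(Any R1, R2 with R2/(R1+R2) = 0.588 and R1‖R2 ≤ 2.81 kΩ will meet the spec.)

R_th ≤ 2.81 kΩ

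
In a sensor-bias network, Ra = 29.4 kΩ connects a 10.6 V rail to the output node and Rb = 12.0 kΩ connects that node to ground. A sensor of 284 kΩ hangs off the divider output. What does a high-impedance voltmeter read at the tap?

V_out ≈ 2.98 V

The load sits in parallel with Rb: Rb‖R_L = (12.0 × 284) / (12.0 + 284) = 11.51 kΩ.
V_out = 10.6 × 11.51 / (29.4 + 11.51) = 10.6 × 11.51/40.91 = 2.98 V.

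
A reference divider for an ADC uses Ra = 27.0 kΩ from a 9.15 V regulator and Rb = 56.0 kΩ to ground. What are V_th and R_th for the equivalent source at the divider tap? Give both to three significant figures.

V_th is the open-circuit tap voltage: 9.15 × 56.0/(27.0 + 56.0) = 6.17 V.
With the supply zeroed, Ra and Rb appear in parallel from the tap: R_th = Ra‖Rb = (27.0 × 56.0)/83.00 = 18.2 kΩ.

V_th = 6.17 V, R_th = 18.2 kΩ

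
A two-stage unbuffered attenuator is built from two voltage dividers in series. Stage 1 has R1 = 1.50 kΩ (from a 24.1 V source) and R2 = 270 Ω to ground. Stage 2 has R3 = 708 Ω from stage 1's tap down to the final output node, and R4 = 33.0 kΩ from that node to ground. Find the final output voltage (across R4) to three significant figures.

Stage 2 presents R3+R4 = 33710 Ω as a load on stage 1's tap.
Stage 1's lower leg becomes R2‖(R3+R4) = 267.9 Ω, so V_mid = 24.1 × 267.9/1768 = 3.651 V.
Stage 2 is itself unloaded: V_out = V_mid × R4/(R3+R4) = 3.651 × 33000/33710 = 3.57 V.

V_out ≈ 3.57 V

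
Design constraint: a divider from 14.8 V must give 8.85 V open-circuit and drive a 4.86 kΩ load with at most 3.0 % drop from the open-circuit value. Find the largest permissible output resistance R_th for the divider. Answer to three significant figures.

R_th ≤ 150 Ω

Loading drop = R_th/(R_th + R_L) ≤ 0.0300, so R_th ≤ R_L · ε/(1−ε) = 4.86 kΩ × 0.0300/0.9700 = 150 Ω.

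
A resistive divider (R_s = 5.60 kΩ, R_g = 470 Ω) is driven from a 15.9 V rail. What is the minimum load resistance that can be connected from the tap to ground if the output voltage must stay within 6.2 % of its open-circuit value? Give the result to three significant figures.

Output resistance R_th = R_s‖R_g = (5600 × 470)/6070 = 433.6 Ω.
The fractional drop is R_th/(R_th + R_L); requiring this ≤ 0.0620 gives R_L ≥ R_th(1/0.0620 − 1) = 433.6 × 15.13 = 6.56 kΩ.

R_L(min) ≈ 6.56 kΩ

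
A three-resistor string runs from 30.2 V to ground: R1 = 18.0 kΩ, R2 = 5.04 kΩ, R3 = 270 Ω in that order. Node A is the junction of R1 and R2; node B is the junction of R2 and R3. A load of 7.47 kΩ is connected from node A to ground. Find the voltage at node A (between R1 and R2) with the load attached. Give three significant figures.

Below node A the series string R2+R3 = 5310 Ω sits in parallel with the 7470 Ω load: 3104 Ω.
V_A = 30.2 × 3104/(18000 + 3104) = 4.44 V.

V ≈ 4.44 V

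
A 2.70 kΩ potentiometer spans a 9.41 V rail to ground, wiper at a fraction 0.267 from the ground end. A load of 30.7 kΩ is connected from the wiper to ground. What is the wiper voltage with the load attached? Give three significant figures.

V ≈ 2.47 V

The wiper splits the pot into (1−α)R = 1979 Ω above and αR = 720.9 Ω below.
Lower section ‖ load = 704.4 Ω.
V_wiper = 9.41 × 704.4/(1979 + 704.4) = 2.47 V.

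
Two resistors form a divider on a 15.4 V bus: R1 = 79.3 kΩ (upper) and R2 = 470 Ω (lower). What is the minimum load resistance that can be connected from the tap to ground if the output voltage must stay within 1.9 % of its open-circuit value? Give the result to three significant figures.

Output resistance R_th = R1‖R2 = (79300 × 470)/79770 = 467.2 Ω.
The fractional drop is R_th/(R_th + R_L); requiring this ≤ 0.0190 gives R_L ≥ R_th(1/0.0190 − 1) = 467.2 × 51.63 = 24.1 kΩ.

R_L(min) ≈ 24.1 kΩ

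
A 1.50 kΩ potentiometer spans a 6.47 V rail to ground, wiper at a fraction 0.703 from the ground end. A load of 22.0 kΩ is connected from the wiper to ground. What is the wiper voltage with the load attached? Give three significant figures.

The wiper splits the pot into (1−α)R = 445.5 Ω above and αR = 1054 Ω below.
Lower section ‖ load = 1006 Ω.
V_wiper = 6.47 × 1006/(445.5 + 1006) = 4.48 V.

V ≈ 4.48 V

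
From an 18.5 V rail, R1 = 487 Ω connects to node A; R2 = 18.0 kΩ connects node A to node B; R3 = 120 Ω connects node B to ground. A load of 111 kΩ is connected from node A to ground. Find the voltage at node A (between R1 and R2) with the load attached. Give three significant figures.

V ≈ 17.9 V

Below node A the series string R2+R3 = 18120 Ω sits in parallel with the 111000 Ω load: 15580 Ω.
V_A = 18.5 × 15580/(487 + 15580) = 17.9 V.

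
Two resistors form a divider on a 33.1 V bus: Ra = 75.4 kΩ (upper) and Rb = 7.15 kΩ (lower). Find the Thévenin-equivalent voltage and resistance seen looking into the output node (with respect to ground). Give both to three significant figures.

V_th = 2.87 V, R_th = 6.53 kΩ

V_th is the open-circuit tap voltage: 33.1 × 7.15/(75.4 + 7.15) = 2.87 V.
With the supply zeroed, Ra and Rb appear in parallel from the tap: R_th = Ra‖Rb = (75.4 × 7.15)/82.55 = 6.53 kΩ.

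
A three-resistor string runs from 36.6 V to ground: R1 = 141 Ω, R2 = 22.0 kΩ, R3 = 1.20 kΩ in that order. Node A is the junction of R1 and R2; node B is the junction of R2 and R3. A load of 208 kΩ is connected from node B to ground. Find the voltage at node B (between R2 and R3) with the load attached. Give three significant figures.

At node B, R3 is in parallel with the load: R3‖R_L = 1193 Ω.
Below node A the resistance is R2 + (R3‖R_L) = 23190 Ω, so V_A = 36.6 × 23190/23330 = 36.38 V.
Then V_B = V_A × (R3‖R_L)/(R2 + R3‖R_L) = 36.38 × 1193/23190 = 1.87 V.

V ≈ 1.87 V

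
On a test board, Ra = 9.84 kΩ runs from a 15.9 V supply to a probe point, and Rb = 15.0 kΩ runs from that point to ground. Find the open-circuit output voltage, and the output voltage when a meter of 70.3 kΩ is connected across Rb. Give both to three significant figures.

Unloaded: 9.60 V; loaded: 8.85 V

Open-circuit: V = 15.9 × 15.0/(9.84 + 15.0) = 9.60 V.
With the load, Rb becomes Rb‖R_L = 12.36 kΩ, so V = 15.9 × 12.36/22.20 = 8.85 V.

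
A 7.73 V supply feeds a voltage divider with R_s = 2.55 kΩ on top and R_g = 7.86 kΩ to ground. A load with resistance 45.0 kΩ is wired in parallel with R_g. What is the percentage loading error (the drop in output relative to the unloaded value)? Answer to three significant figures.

The divider's output (Thévenin) resistance is R_s‖R_g = 1.925 kΩ.
Fractional drop under load = R_th/(R_th + R_L) = 1.925 / (1.925 + 45.0) = 0.04103.
So the output falls by 4.10 %.

4.10 %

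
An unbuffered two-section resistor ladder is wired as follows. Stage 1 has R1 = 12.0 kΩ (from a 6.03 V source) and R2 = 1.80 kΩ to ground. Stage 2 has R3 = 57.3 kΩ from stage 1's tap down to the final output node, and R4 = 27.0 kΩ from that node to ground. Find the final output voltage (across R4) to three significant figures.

V_out ≈ 0.247 V

Stage 2 presents R3+R4 = 84.30 kΩ as a load on stage 1's tap.
Stage 1's lower leg becomes R2‖(R3+R4) = 1.762 kΩ, so V_mid = 6.03 × 1.762/13.76 = 0.7722 V.
Stage 2 is itself unloaded: V_out = V_mid × R4/(R3+R4) = 0.7722 × 27.0/84.30 = 0.247 V.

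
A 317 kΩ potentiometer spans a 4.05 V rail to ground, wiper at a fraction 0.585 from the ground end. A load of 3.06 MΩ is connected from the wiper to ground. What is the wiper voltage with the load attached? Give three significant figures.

V ≈ 2.31 V

The wiper splits the pot into (1−α)R = 131.6 kΩ above and αR = 185.4 kΩ below.
Lower section ‖ load = 174.8 kΩ.
V_wiper = 4.05 × 174.8/(131.6 + 174.8) = 2.31 V.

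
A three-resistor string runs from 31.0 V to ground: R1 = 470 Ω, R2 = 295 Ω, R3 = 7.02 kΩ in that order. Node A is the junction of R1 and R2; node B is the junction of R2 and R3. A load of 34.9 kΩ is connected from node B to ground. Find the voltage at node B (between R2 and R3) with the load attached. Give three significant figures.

V ≈ 27.4 V

At node B, R3 is in parallel with the load: R3‖R_L = 5844 Ω.
Below node A the resistance is R2 + (R3‖R_L) = 6139 Ω, so V_A = 31.0 × 6139/6609 = 28.80 V.
Then V_B = V_A × (R3‖R_L)/(R2 + R3‖R_L) = 28.80 × 5844/6139 = 27.4 V.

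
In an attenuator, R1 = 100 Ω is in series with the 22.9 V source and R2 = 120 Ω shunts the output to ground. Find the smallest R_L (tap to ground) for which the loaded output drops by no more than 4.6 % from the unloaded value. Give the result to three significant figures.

Output resistance R_th = R1‖R2 = (100 × 120)/220.0 = 54.55 Ω.
The fractional drop is R_th/(R_th + R_L); requiring this ≤ 0.0460 gives R_L ≥ R_th(1/0.0460 − 1) = 54.55 × 20.74 = 1.13 kΩ.

R_L(min) ≈ 1.13 kΩ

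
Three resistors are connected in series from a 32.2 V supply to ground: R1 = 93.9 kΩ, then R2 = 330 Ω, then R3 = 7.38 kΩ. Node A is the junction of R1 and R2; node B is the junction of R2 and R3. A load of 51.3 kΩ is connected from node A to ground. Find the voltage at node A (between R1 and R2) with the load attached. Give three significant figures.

Below node A the series string R2+R3 = 7710 Ω sits in parallel with the 51300 Ω load: 6703 Ω.
V_A = 32.2 × 6703/(93900 + 6703) = 2.15 V.

V ≈ 2.15 V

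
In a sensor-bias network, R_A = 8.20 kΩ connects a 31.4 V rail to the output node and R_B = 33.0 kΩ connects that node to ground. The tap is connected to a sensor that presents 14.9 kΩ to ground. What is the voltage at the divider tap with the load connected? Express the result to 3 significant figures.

The load sits in parallel with R_B: R_B‖R_L = (33.0 × 14.9) / (33.0 + 14.9) = 10.27 kΩ.
V_out = 31.4 × 10.27 / (8.20 + 10.27) = 31.4 × 10.27/18.47 = 17.5 V.

V_out ≈ 17.5 V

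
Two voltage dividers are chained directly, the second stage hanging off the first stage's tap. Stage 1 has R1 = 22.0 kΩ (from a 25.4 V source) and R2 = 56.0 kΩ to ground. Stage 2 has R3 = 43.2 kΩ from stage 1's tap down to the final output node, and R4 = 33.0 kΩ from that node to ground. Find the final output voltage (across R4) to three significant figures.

Stage 2 presents R3+R4 = 76.20 kΩ as a load on stage 1's tap.
Stage 1's lower leg becomes R2‖(R3+R4) = 32.28 kΩ, so V_mid = 25.4 × 32.28/54.28 = 15.10 V.
Stage 2 is itself unloaded: V_out = V_mid × R4/(R3+R4) = 15.10 × 33.0/76.20 = 6.54 V.

V_out ≈ 6.54 V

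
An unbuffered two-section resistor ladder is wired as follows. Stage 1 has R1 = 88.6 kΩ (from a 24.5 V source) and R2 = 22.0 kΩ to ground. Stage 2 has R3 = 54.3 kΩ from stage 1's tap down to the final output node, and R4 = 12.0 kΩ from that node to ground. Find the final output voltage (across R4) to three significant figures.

Stage 2 presents R3+R4 = 66.30 kΩ as a load on stage 1's tap.
Stage 1's lower leg becomes R2‖(R3+R4) = 16.52 kΩ, so V_mid = 24.5 × 16.52/105.1 = 3.850 V.
Stage 2 is itself unloaded: V_out = V_mid × R4/(R3+R4) = 3.850 × 12.0/66.30 = 0.697 V.

V_out ≈ 0.697 V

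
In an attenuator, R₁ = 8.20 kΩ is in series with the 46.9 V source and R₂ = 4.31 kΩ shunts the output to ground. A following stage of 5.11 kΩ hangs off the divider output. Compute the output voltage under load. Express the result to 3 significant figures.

V_out ≈ 10.4 V

The load sits in parallel with R₂: R₂‖R_L = (4.31 × 5.11) / (4.31 + 5.11) = 2.338 kΩ.
V_out = 46.9 × 2.338 / (8.20 + 2.338) = 46.9 × 2.338/10.54 = 10.4 V.
(Unloaded it would have been 16.2 V.)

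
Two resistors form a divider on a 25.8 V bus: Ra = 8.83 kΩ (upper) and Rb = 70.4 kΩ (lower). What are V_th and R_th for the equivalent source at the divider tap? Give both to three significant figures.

V_th = 22.9 V, R_th = 7.85 kΩ

V_th is the open-circuit tap voltage: 25.8 × 70.4/(8.83 + 70.4) = 22.9 V.
With the supply zeroed, Ra and Rb appear in parallel from the tap: R_th = Ra‖Rb = (8.83 × 70.4)/79.23 = 7.85 kΩ.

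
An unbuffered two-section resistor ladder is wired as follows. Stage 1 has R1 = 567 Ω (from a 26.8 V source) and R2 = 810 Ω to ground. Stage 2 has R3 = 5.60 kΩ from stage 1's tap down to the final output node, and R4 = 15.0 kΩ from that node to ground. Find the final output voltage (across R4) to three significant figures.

V_out ≈ 11.3 V

Stage 2 presents R3+R4 = 20600 Ω as a load on stage 1's tap.
Stage 1's lower leg becomes R2‖(R3+R4) = 779.4 Ω, so V_mid = 26.8 × 779.4/1346 = 15.51 V.
Stage 2 is itself unloaded: V_out = V_mid × R4/(R3+R4) = 15.51 × 15000/20600 = 11.3 V.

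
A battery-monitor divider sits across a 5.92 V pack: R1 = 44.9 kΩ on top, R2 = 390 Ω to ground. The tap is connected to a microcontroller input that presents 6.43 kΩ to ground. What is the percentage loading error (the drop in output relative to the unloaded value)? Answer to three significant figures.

The divider's output (Thévenin) resistance is R1‖R2 = 386.6 Ω.
Fractional drop under load = R_th/(R_th + R_L) = 386.6 / (386.6 + 6430) = 0.05672.
So the output falls by 5.67 %.

5.67 %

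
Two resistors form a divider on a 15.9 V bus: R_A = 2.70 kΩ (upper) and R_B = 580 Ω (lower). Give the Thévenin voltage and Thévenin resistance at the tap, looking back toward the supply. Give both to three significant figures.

V_th = 2.81 V, R_th = 477 Ω

V_th is the open-circuit tap voltage: 15.9 × 580/(2700 + 580) = 2.81 V.
With the supply zeroed, R_A and R_B appear in parallel from the tap: R_th = R_A‖R_B = (2700 × 580)/3280 = 477 Ω.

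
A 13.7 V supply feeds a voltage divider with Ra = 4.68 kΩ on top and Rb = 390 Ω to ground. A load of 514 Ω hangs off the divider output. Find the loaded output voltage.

The load sits in parallel with Rb: Rb‖R_L = (390 × 514) / (390 + 514) = 221.7 Ω.
V_out = 13.7 × 221.7 / (4680 + 221.7) = 13.7 × 221.7/4902 = 0.620 V.

V_out ≈ 0.620 V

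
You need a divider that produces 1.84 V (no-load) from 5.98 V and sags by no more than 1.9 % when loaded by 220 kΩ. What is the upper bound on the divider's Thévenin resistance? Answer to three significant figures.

R_th ≤ 4.26 kΩ

Loading drop = R_th/(R_th + R_L) ≤ 0.0190, so R_th ≤ R_L · ε/(1−ε) = 220 kΩ × 0.0190/0.9810 = 4.26 kΩ.
(Any R1, R2 with R2/(R1+R2) = 0.308 and R1‖R2 ≤ 4.26 kΩ will meet the spec.)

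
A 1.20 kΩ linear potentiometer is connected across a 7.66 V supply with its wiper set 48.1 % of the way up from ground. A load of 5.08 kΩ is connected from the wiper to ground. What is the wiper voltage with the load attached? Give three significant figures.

V ≈ 3.48 V

The wiper splits the pot into (1−α)R = 622.8 Ω above and αR = 577.2 Ω below.
Lower section ‖ load = 518.3 Ω.
V_wiper = 7.66 × 518.3/(622.8 + 518.3) = 3.48 V.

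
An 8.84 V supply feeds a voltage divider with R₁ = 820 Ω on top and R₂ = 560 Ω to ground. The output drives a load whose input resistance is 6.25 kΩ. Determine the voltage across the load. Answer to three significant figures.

The load sits in parallel with R₂: R₂‖R_L = (560 × 6250) / (560 + 6250) = 514.0 Ω.
V_out = 8.84 × 514.0 / (820 + 514.0) = 8.84 × 514.0/1334 = 3.41 V.

V_out ≈ 3.41 V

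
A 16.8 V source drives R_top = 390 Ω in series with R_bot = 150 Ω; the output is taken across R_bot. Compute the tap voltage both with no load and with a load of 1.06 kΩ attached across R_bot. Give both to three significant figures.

Unloaded: 4.67 V; loaded: 4.23 V

Open-circuit: V = 16.8 × 150/(390 + 150) = 4.67 V.
With the load, R_bot becomes R_bot‖R_L = 131.4 Ω, so V = 16.8 × 131.4/521.4 = 4.23 V.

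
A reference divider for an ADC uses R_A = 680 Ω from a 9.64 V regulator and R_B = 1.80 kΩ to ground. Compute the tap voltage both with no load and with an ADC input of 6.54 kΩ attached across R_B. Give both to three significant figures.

Open-circuit: V = 9.64 × 1800/(680 + 1800) = 7.00 V.
With the load, R_B becomes R_B‖R_L = 1412 Ω, so V = 9.64 × 1412/2092 = 6.51 V.

Unloaded: 7.00 V; loaded: 6.51 V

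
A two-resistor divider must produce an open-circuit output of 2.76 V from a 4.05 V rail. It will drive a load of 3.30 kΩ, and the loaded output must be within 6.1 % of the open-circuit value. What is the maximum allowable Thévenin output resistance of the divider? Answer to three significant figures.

Loading drop = R_th/(R_th + R_L) ≤ 0.0610, so R_th ≤ R_L · ε/(1−ε) = 3.30 kΩ × 0.0610/0.9390 = 214 Ω.

R_th ≤ 214 Ω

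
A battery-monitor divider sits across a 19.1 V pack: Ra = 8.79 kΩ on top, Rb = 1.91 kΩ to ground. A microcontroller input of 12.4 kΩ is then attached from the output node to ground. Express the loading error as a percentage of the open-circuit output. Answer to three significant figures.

11.2 %

Unloaded V = 19.1 × 1.91/10.70 = 3.4094 V.
Loaded: Rb‖R_L = 1.655 kΩ, giving V = 19.1 × 1.655/10.45 = 3.0265 V.
Drop = (3.4094 − 3.0265) / 3.4094 = 11.2 %.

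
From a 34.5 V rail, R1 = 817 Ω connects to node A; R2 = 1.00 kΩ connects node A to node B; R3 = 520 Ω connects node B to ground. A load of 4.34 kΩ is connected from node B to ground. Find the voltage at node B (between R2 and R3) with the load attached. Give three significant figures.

V ≈ 7.02 V

At node B, R3 is in parallel with the load: R3‖R_L = 464.4 Ω.
Below node A the resistance is R2 + (R3‖R_L) = 1464 Ω, so V_A = 34.5 × 1464/2281 = 22.14 V.
Then V_B = V_A × (R3‖R_L)/(R2 + R3‖R_L) = 22.14 × 464.4/1464 = 7.02 V.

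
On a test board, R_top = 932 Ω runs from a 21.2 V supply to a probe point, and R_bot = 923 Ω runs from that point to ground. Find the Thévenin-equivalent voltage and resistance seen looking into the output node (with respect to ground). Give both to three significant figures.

V_th is the open-circuit tap voltage: 21.2 × 923/(932 + 923) = 10.5 V.
With the supply zeroed, R_top and R_bot appear in parallel from the tap: R_th = R_top‖R_bot = (932 × 923)/1855 = 464 Ω.

V_th = 10.5 V, R_th = 464 Ω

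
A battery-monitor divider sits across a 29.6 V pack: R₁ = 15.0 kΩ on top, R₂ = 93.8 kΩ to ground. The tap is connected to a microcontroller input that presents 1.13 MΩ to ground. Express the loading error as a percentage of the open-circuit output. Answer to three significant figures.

The divider's output (Thévenin) resistance is R₁‖R₂ = 12.93 kΩ.
Fractional drop under load = R_th/(R_th + R_L) = 12.93 / (12.93 + 1130) = 0.01131.
So the output falls by 1.13 %.

1.13 %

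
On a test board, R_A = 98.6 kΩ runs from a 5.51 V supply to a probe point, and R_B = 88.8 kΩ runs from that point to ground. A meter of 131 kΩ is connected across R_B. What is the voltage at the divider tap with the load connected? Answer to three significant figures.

V_out ≈ 1.92 V

The load sits in parallel with R_B: R_B‖R_L = (88.8 × 131) / (88.8 + 131) = 52.92 kΩ.
V_out = 5.51 × 52.92 / (98.6 + 52.92) = 5.51 × 52.92/151.5 = 1.92 V.
(Unloaded it would have been 2.61 V.)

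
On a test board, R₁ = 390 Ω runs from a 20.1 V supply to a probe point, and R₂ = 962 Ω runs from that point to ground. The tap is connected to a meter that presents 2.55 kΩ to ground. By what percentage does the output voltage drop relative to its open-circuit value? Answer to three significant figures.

9.81 %

The divider's output (Thévenin) resistance is R₁‖R₂ = 277.5 Ω.
Fractional drop under load = R_th/(R_th + R_L) = 277.5 / (277.5 + 2550) = 0.09814.
So the output falls by 9.81 %.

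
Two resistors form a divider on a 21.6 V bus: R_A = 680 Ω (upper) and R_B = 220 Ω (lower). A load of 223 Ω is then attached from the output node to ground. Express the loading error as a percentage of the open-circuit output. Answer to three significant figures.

The divider's output (Thévenin) resistance is R_A‖R_B = 166.2 Ω.
Fractional drop under load = R_th/(R_th + R_L) = 166.2 / (166.2 + 223) = 0.4271.
So the output falls by 42.7 %.

42.7 %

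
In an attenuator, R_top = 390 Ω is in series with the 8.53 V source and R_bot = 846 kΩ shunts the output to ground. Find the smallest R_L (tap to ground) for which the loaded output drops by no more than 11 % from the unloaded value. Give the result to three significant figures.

Output resistance R_th = R_top‖R_bot = (390 × 846000)/846400 = 389.8 Ω.
The fractional drop is R_th/(R_th + R_L); requiring this ≤ 0.110 gives R_L ≥ R_th(1/0.110 − 1) = 389.8 × 8.091 = 3.15 kΩ.

R_L(min) ≈ 3.15 kΩ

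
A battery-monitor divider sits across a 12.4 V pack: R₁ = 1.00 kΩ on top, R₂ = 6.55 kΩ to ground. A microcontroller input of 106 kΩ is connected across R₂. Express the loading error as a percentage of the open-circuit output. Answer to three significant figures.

0.812 %

The divider's output (Thévenin) resistance is R₁‖R₂ = 0.8675 kΩ.
Fractional drop under load = R_th/(R_th + R_L) = 0.8675 / (0.8675 + 106) = 0.008118.
So the output falls by 0.812 %.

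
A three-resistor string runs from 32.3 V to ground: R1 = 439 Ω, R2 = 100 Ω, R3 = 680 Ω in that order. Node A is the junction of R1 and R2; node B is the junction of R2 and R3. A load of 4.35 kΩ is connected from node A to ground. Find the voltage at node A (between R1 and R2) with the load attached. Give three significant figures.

V ≈ 19.4 V

Below node A the series string R2+R3 = 780.0 Ω sits in parallel with the 4350 Ω load: 661.4 Ω.
V_A = 32.3 × 661.4/(439 + 661.4) = 19.4 V.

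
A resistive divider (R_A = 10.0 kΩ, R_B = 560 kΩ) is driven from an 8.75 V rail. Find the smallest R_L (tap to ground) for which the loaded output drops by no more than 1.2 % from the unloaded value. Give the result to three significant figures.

R_L(min) ≈ 809 kΩ

Output resistance R_th = R_A‖R_B = (10.0 × 560)/570.0 = 9.825 kΩ.
The fractional drop is R_th/(R_th + R_L); requiring this ≤ 0.0120 gives R_L ≥ R_th(1/0.0120 − 1) = 9.825 × 82.33 = 809 kΩ.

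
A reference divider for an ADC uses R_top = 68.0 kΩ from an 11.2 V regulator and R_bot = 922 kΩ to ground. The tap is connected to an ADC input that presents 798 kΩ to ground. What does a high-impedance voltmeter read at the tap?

The load sits in parallel with R_bot: R_bot‖R_L = (922 × 798) / (922 + 798) = 427.8 kΩ.
V_out = 11.2 × 427.8 / (68.0 + 427.8) = 11.2 × 427.8/495.8 = 9.66 V.
(Unloaded it would have been 10.4 V.)

V_out ≈ 9.66 V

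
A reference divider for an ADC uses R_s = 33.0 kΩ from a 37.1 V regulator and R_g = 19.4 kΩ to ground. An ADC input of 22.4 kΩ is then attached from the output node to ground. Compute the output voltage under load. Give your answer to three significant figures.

The load sits in parallel with R_g: R_g‖R_L = (19.4 × 22.4) / (19.4 + 22.4) = 10.40 kΩ.
V_out = 37.1 × 10.40 / (33.0 + 10.40) = 37.1 × 10.40/43.40 = 8.89 V.
(Unloaded it would have been 13.7 V.)

V_out ≈ 8.89 V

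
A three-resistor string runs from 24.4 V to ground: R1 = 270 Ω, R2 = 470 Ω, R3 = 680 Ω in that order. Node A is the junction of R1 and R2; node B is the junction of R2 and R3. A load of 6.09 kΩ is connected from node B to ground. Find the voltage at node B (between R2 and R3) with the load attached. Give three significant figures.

At node B, R3 is in parallel with the load: R3‖R_L = 611.7 Ω.
Below node A the resistance is R2 + (R3‖R_L) = 1082 Ω, so V_A = 24.4 × 1082/1352 = 19.53 V.
Then V_B = V_A × (R3‖R_L)/(R2 + R3‖R_L) = 19.53 × 611.7/1082 = 11.0 V.

V ≈ 11.0 V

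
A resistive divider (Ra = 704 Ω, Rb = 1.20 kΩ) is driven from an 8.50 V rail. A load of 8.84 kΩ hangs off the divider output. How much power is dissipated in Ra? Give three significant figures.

Total resistance from the source is Ra + (Rb‖R_L) = 1761 Ω, so I = 8.50/1761 Ω = 4.828 mA.
P = I²·Ra = (4.828 mA)² × 704 Ω = 16.4 mW.

P ≈ 16.4 mW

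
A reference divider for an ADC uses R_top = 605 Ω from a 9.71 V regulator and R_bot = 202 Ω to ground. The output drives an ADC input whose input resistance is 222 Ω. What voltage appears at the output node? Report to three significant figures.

V_out ≈ 1.44 V

The load sits in parallel with R_bot: R_bot‖R_L = (202 × 222) / (202 + 222) = 105.8 Ω.
V_out = 9.71 × 105.8 / (605 + 105.8) = 9.71 × 105.8/710.8 = 1.44 V.
(Unloaded it would have been 2.43 V.)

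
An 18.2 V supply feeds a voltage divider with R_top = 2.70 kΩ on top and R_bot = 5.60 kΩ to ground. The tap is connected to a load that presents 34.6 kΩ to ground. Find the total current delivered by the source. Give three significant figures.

R_bot‖R_L = 4.820 kΩ, so the source sees R_top + R_bot‖R_L = 7.520 kΩ.
I = 18.2 V / 7.520 kΩ = 2.42 mA.

I ≈ 2.42 mA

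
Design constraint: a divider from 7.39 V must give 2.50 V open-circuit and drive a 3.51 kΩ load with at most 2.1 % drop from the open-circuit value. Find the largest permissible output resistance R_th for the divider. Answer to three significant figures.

R_th ≤ 75.3 Ω

Loading drop = R_th/(R_th + R_L) ≤ 0.0210, so R_th ≤ R_L · ε/(1−ε) = 3.51 kΩ × 0.0210/0.9790 = 75.3 Ω.
(Any R1, R2 with R2/(R1+R2) = 0.338 and R1‖R2 ≤ 75.3 Ω will meet the spec.)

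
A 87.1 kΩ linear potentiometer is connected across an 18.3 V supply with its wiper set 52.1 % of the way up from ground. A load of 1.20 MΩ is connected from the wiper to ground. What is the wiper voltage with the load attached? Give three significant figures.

The wiper splits the pot into (1−α)R = 41.72 kΩ above and αR = 45.38 kΩ below.
Lower section ‖ load = 43.73 kΩ.
V_wiper = 18.3 × 43.73/(41.72 + 43.73) = 9.36 V.

V ≈ 9.36 V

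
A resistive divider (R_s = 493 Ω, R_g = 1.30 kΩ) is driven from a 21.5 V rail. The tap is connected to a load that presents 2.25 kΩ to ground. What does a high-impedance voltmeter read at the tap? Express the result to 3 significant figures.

The load sits in parallel with R_g: R_g‖R_L = (1300 × 2250) / (1300 + 2250) = 823.9 Ω.
V_out = 21.5 × 823.9 / (493 + 823.9) = 21.5 × 823.9/1317 = 13.5 V.
(Unloaded it would have been 15.6 V.)

V_out ≈ 13.5 V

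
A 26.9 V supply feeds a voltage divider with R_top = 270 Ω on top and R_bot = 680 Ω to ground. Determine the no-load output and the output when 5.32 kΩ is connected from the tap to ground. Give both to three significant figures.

Unloaded: 19.3 V; loaded: 18.6 V

Open-circuit: V = 26.9 × 680/(270 + 680) = 19.3 V.
With the load, R_bot becomes R_bot‖R_L = 602.9 Ω, so V = 26.9 × 602.9/872.9 = 18.6 V.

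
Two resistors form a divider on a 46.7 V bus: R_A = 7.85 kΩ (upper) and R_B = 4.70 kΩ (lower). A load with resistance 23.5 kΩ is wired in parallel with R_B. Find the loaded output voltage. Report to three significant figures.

V_out ≈ 15.5 V

The load sits in parallel with R_B: R_B‖R_L = (4.70 × 23.5) / (4.70 + 23.5) = 3.917 kΩ.
V_out = 46.7 × 3.917 / (7.85 + 3.917) = 46.7 × 3.917/11.77 = 15.5 V.
(Unloaded it would have been 17.5 V.)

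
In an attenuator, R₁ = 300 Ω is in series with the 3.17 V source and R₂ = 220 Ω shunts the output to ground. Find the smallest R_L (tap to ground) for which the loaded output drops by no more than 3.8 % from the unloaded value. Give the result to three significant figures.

Output resistance R_th = R₁‖R₂ = (300 × 220)/520.0 = 126.9 Ω.
The fractional drop is R_th/(R_th + R_L); requiring this ≤ 0.0380 gives R_L ≥ R_th(1/0.0380 − 1) = 126.9 × 25.32 = 3.21 kΩ.

R_L(min) ≈ 3.21 kΩ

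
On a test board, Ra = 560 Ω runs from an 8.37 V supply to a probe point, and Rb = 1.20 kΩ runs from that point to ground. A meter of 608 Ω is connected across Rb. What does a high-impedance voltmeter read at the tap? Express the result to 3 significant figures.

The load sits in parallel with Rb: Rb‖R_L = (1200 × 608) / (1200 + 608) = 403.5 Ω.
V_out = 8.37 × 403.5 / (560 + 403.5) = 8.37 × 403.5/963.5 = 3.51 V.
(Unloaded it would have been 5.71 V.)

V_out ≈ 3.51 V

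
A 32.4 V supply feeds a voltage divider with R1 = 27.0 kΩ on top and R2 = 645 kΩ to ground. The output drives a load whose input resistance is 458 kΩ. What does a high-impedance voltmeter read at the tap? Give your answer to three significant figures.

V_out ≈ 29.4 V

The load sits in parallel with R2: R2‖R_L = (645 × 458) / (645 + 458) = 267.8 kΩ.
V_out = 32.4 × 267.8 / (27.0 + 267.8) = 32.4 × 267.8/294.8 = 29.4 V.
(Unloaded it would have been 31.1 V.)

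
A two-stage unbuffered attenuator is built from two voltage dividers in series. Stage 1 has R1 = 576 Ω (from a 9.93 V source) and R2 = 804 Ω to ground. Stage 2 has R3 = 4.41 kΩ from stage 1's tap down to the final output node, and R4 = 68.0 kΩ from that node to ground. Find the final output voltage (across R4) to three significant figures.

Stage 2 presents R3+R4 = 72410 Ω as a load on stage 1's tap.
Stage 1's lower leg becomes R2‖(R3+R4) = 795.2 Ω, so V_mid = 9.93 × 795.2/1371 = 5.759 V.
Stage 2 is itself unloaded: V_out = V_mid × R4/(R3+R4) = 5.759 × 68000/72410 = 5.41 V.

V_out ≈ 5.41 V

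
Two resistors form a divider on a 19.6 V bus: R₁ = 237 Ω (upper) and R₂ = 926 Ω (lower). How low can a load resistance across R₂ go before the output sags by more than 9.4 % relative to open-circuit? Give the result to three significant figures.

R_L(min) ≈ 1.82 kΩ

Output resistance R_th = R₁‖R₂ = (237 × 926)/1163 = 188.7 Ω.
The fractional drop is R_th/(R_th + R_L); requiring this ≤ 0.0940 gives R_L ≥ R_th(1/0.0940 − 1) = 188.7 × 9.638 = 1.82 kΩ.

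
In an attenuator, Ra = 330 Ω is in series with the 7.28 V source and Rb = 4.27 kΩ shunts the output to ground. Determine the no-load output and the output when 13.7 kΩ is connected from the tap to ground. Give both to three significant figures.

Unloaded: 6.76 V; loaded: 6.61 V

Open-circuit: V = 7.28 × 4270/(330 + 4270) = 6.76 V.
With the load, Rb becomes Rb‖R_L = 3255 Ω, so V = 7.28 × 3255/3585 = 6.61 V.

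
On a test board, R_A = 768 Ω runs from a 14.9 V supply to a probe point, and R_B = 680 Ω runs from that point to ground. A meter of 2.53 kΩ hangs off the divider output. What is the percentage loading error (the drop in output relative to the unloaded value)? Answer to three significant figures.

12.5 %

Unloaded V = 14.9 × 680/1448 = 6.9972 V.
Loaded: R_B‖R_L = 536.0 Ω, giving V = 14.9 × 536.0/1304 = 6.1242 V.
Drop = (6.9972 − 6.1242) / 6.9972 = 12.5 %.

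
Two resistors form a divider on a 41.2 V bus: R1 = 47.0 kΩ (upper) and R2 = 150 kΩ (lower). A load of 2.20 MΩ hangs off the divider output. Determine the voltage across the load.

V_out ≈ 30.9 V

The load sits in parallel with R2: R2‖R_L = (150 × 2200) / (150 + 2200) = 140.4 kΩ.
V_out = 41.2 × 140.4 / (47.0 + 140.4) = 41.2 × 140.4/187.4 = 30.9 V.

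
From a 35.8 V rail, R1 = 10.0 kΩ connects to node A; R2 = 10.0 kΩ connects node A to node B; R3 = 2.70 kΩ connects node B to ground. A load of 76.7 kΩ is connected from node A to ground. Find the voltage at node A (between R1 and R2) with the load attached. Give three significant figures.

Below node A the series string R2+R3 = 12.70 kΩ sits in parallel with the 76.7 kΩ load: 10.90 kΩ.
V_A = 35.8 × 10.90/(10.0 + 10.90) = 18.7 V.

V ≈ 18.7 V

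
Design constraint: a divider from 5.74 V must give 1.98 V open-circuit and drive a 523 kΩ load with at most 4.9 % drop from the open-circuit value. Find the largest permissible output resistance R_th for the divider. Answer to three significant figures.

R_th ≤ 26.9 kΩ

Loading drop = R_th/(R_th + R_L) ≤ 0.0490, so R_th ≤ R_L · ε/(1−ε) = 523 kΩ × 0.0490/0.9510 = 26.9 kΩ.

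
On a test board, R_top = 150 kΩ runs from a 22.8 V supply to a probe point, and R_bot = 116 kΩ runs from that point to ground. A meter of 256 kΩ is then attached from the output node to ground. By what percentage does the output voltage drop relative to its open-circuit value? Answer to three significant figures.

20.4 %

Unloaded V = 22.8 × 116/266.0 = 9.943 V.
Loaded: R_bot‖R_L = 79.83 kΩ, giving V = 22.8 × 79.83/229.8 = 7.919 V.
Drop = (9.943 − 7.919) / 9.943 = 20.4 %.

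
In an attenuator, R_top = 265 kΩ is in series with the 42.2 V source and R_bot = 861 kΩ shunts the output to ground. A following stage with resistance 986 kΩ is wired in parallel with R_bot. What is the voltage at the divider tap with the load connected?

The load sits in parallel with R_bot: R_bot‖R_L = (861 × 986) / (861 + 986) = 459.6 kΩ.
V_out = 42.2 × 459.6 / (265 + 459.6) = 42.2 × 459.6/724.6 = 26.8 V.

V_out ≈ 26.8 V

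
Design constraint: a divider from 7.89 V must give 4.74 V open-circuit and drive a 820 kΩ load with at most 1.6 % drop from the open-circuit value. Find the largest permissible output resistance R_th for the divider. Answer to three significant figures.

Loading drop = R_th/(R_th + R_L) ≤ 0.0160, so R_th ≤ R_L · ε/(1−ε) = 820 kΩ × 0.0160/0.9840 = 13.3 kΩ.

R_th ≤ 13.3 kΩ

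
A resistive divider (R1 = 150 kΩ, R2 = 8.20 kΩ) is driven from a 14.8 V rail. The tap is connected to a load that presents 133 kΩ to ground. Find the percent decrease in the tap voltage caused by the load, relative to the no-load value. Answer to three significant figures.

The divider's output (Thévenin) resistance is R1‖R2 = 7.775 kΩ.
Fractional drop under load = R_th/(R_th + R_L) = 7.775 / (7.775 + 133) = 0.05523.
So the output falls by 5.52 %.

5.52 %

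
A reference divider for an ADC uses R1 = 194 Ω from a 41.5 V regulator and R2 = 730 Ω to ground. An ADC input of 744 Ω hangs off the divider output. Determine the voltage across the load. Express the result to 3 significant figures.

The load sits in parallel with R2: R2‖R_L = (730 × 744) / (730 + 744) = 368.5 Ω.
V_out = 41.5 × 368.5 / (194 + 368.5) = 41.5 × 368.5/562.5 = 27.2 V.

V_out ≈ 27.2 V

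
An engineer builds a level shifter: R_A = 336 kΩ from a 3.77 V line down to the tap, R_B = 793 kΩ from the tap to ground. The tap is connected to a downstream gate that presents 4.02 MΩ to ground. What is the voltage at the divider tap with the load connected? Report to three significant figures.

The load sits in parallel with R_B: R_B‖R_L = (793 × 4020) / (793 + 4020) = 662.3 kΩ.
V_out = 3.77 × 662.3 / (336 + 662.3) = 3.77 × 662.3/998.3 = 2.50 V.
(Unloaded it would have been 2.65 V.)

V_out ≈ 2.50 V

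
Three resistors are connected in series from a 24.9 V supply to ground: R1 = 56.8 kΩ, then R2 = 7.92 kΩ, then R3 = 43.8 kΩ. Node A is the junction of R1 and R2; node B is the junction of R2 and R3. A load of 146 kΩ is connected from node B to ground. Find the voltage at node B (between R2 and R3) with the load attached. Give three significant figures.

At node B, R3 is in parallel with the load: R3‖R_L = 33.69 kΩ.
Below node A the resistance is R2 + (R3‖R_L) = 41.61 kΩ, so V_A = 24.9 × 41.61/98.41 = 10.53 V.
Then V_B = V_A × (R3‖R_L)/(R2 + R3‖R_L) = 10.53 × 33.69/41.61 = 8.52 V.

V ≈ 8.52 V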